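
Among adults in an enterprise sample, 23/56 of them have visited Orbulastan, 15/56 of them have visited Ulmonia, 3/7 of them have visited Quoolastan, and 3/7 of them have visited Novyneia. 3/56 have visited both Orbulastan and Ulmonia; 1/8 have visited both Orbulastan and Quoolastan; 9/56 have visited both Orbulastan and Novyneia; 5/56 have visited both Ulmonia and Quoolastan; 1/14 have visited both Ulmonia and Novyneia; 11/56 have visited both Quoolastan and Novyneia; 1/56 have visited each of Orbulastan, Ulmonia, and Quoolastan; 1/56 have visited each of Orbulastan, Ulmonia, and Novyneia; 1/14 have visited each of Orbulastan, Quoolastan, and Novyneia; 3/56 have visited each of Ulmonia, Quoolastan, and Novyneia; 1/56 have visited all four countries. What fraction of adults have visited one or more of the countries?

55/56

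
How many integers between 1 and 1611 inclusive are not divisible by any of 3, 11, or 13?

By inclusion–exclusion:
537 + 146 + 123 − 48 − 41 − 11 + 3 = 709
1611 − 709 = 902

902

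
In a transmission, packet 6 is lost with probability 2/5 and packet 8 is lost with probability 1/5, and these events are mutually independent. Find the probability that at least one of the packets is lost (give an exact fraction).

13/25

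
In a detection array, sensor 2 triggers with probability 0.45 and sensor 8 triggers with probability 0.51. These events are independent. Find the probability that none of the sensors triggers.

0.2695

Since the events are independent, P(none) is the product of the individual non-occurrence probabilities.
P(none) = (1 − 0.45) × (1 − 0.51) = 0.55 × 0.49 = 0.2695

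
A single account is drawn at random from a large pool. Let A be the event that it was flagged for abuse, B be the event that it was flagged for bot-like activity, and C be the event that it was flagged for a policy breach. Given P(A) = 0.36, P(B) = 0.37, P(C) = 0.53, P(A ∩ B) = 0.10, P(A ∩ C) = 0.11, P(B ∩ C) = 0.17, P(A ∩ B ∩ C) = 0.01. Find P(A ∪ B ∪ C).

P(A ∪ B ∪ C) = 0.36 + 0.37 + 0.53 − 0.10 − 0.11 − 0.17 + 0.01 = 0.89

0.89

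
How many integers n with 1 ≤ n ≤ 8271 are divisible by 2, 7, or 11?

5048

⌊8271/2⌋ + ⌊8271/7⌋ + ⌊8271/11⌋ − ⌊8271/14⌋ − ⌊8271/22⌋ − ⌊8271/77⌋ + ⌊8271/154⌋ = 4135 + 1181 + 751 − 590 − 375 − 107 + 53 = 5048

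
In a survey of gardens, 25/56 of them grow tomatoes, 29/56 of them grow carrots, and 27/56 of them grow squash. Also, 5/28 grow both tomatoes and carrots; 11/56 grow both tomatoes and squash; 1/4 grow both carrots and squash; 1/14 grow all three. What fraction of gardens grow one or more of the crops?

Apply inclusion-exclusion:
P(≥1) = 25/56 + 29/56 + 27/56 − 5/28 − 11/56 − 1/4 + 1/14 = 25/28

25/28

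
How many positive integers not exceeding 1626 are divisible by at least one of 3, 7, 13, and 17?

By inclusion–exclusion:
floor(1626/3) + floor(1626/7) + floor(1626/13) + floor(1626/17) − floor(1626/21) − floor(1626/39) − floor(1626/51) − floor(1626/91) − floor(1626/119) − floor(1626/221) + floor(1626/273) + floor(1626/357) + floor(1626/663) + floor(1626/1547) − floor(1626/4641) = 542 + 232 + 125 + 95 − 77 − 41 − 31 − 17 − 13 − 7 + 5 + 4 + 2 + 1 − 0 = 820

820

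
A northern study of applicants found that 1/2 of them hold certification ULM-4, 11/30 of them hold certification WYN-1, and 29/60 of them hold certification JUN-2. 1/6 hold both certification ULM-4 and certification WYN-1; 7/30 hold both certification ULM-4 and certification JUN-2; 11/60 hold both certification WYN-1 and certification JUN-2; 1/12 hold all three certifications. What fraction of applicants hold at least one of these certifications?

P(≥1) = 1/2 + 11/30 + 29/60 − 1/6 − 7/30 − 11/60 + 1/12 = 17/20

17/20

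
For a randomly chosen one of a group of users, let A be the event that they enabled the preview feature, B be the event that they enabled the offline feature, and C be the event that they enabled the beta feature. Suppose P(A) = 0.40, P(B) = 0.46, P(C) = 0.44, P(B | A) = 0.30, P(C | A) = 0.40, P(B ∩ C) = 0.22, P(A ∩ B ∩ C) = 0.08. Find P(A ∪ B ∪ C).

0.88

P(A ∩ B) = P(A)·P(B|A) = 0.40 × 0.30 = 0.12
P(A ∩ C) = P(A)·P(C|A) = 0.40 × 0.40 = 0.16
P(A ∪ B ∪ C) = 0.40 + 0.46 + 0.44 − 0.12 − 0.16 − 0.22 + 0.08 = 0.88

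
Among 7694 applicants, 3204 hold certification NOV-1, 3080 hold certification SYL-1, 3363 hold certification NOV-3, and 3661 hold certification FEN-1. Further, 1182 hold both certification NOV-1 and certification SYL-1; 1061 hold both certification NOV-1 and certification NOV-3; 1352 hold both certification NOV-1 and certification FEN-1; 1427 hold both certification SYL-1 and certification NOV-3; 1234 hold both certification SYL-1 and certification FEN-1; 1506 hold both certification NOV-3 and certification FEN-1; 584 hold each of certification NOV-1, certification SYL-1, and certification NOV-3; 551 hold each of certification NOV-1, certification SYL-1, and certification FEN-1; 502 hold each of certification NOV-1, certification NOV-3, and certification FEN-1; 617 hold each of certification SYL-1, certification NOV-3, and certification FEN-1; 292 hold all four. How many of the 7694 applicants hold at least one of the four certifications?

7508

By inclusion-exclusion,
N(≥1) = 3204 + 3080 + 3363 + 3661 − 1182 − 1061 − 1352 − 1427 − 1234 − 1506 + 584 + 551 + 502 + 617 − 292 = 7508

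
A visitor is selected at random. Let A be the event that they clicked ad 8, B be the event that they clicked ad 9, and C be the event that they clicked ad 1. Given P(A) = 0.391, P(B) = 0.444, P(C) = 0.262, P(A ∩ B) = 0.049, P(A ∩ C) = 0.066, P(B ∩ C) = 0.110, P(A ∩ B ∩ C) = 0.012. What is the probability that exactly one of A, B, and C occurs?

0.683

By inclusion–exclusion (exactly-one form):
P(exactly one) = 0.391 + 0.444 + 0.262 − 2·0.049 − 2·0.066 − 2·0.110 + 3·0.012 = 0.683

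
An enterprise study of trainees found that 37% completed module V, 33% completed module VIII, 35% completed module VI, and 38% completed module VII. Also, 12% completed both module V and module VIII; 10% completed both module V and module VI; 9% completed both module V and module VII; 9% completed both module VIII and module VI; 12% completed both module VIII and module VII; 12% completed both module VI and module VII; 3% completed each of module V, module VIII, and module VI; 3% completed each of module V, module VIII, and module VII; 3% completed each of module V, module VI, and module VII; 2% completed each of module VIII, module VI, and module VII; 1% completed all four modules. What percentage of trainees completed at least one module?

89%

By inclusion-exclusion,
P(at least one) = 37 + 33 + 35 + 38 − 12 − 10 − 9 − 9 − 12 − 12 + 3 + 3 + 3 + 2 − 1 = 89%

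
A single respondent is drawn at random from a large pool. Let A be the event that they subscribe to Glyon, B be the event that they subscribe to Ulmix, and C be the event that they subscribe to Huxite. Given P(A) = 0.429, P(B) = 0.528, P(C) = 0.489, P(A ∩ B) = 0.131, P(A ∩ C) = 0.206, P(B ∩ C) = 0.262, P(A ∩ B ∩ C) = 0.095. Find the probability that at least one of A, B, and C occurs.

Using inclusion–exclusion:
P(A ∪ B ∪ C) = 0.429 + 0.528 + 0.489 − 0.131 − 0.206 − 0.262 + 0.095 = 0.942

0.942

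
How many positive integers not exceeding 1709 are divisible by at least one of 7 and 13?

By inclusion–exclusion:
⌊1709/7⌋ + ⌊1709/13⌋ − ⌊1709/91⌋ = 244 + 131 − 18 = 357

357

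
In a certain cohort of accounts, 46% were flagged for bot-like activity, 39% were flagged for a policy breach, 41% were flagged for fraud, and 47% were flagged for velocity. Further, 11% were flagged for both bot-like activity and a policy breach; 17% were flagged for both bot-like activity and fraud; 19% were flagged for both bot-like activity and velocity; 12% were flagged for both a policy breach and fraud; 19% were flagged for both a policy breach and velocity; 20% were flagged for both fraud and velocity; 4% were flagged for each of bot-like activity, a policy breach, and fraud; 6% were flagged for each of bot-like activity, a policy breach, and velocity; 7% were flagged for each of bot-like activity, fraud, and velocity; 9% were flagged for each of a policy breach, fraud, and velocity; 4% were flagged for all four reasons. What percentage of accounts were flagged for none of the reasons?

P(≥1) = 46 + 39 + 41 + 47 − 11 − 17 − 19 − 12 − 19 − 20 + 4 + 6 + 7 + 9 − 4 = 97%
P(none) = 100% − 97% = 3%

3%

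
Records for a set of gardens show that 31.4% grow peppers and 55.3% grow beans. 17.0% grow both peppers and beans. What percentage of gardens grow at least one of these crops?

69.7%

By inclusion-exclusion,
P(≥1) = 31.4 + 55.3 − 17.0 = 69.7%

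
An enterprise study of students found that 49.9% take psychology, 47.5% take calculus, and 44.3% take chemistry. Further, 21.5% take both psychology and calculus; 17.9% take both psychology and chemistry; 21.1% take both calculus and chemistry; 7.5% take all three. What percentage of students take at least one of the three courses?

By inclusion-exclusion,
P(union) = 49.9 + 47.5 + 44.3 − 21.5 − 17.9 − 21.1 + 7.5 = 88.7%

88.7%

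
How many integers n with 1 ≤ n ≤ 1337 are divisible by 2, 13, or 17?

Inclusion–exclusion gives
floor(1337/2) + floor(1337/13) + floor(1337/17) − floor(1337/26) − floor(1337/34) − floor(1337/221) + floor(1337/442) = 668 + 102 + 78 − 51 − 39 − 6 + 3 = 755

755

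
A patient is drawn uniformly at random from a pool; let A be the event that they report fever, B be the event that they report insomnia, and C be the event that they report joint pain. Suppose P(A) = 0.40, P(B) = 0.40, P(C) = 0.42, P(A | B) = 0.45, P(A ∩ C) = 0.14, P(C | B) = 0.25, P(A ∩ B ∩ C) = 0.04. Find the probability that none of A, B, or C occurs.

0.16

P(A ∩ B) = P(B)·P(A|B) = 0.40 × 0.45 = 0.18
P(B ∩ C) = P(B)·P(C|B) = 0.40 × 0.25 = 0.10
P(A ∪ B ∪ C) = 0.40 + 0.40 + 0.42 − 0.18 − 0.14 − 0.10 + 0.04 = 0.84
P(none) = 1 − 0.84 = 0.16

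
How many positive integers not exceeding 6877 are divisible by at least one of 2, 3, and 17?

4719

Apply inclusion-exclusion:
floor(6877/2) + floor(6877/3) + floor(6877/17) − floor(6877/6) − floor(6877/34) − floor(6877/51) + floor(6877/102) = 3438 + 2292 + 404 − 1146 − 202 − 134 + 67 = 4719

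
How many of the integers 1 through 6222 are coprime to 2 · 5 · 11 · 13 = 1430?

2090

3111 + 1244 + 565 + 478 − 622 − 282 − 239 − 113 − 95 − 43 + 56 + 47 + 21 + 8 − 4 = 4132
6222 − 4132 = 2090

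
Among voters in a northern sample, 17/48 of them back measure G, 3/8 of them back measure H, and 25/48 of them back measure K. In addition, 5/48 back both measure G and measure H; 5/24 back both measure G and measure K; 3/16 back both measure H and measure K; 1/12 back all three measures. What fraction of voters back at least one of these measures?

5/6

P(at least one) = 17/48 + 3/8 + 25/48 − 5/48 − 5/24 − 3/16 + 1/12 = 5/6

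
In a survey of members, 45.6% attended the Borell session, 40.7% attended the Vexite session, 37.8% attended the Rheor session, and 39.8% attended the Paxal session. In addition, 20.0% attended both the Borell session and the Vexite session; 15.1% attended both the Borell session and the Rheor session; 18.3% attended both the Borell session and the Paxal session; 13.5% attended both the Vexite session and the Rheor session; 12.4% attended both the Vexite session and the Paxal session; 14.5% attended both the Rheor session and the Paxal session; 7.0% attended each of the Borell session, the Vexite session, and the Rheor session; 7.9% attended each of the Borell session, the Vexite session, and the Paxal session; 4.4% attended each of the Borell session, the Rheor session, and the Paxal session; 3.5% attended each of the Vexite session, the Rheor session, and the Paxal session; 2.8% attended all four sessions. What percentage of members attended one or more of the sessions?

90.1%

P(at least one) = 45.6 + 40.7 + 37.8 + 39.8 − 20.0 − 15.1 − 18.3 − 13.5 − 12.4 − 14.5 + 7.0 + 7.9 + 4.4 + 3.5 − 2.8 = 90.1%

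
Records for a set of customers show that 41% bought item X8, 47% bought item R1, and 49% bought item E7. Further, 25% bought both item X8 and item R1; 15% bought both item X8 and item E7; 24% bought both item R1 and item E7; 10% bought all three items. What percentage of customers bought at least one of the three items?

By inclusion–exclusion:
P(≥1) = 41 + 47 + 49 − 25 − 15 − 24 + 10 = 83%

83%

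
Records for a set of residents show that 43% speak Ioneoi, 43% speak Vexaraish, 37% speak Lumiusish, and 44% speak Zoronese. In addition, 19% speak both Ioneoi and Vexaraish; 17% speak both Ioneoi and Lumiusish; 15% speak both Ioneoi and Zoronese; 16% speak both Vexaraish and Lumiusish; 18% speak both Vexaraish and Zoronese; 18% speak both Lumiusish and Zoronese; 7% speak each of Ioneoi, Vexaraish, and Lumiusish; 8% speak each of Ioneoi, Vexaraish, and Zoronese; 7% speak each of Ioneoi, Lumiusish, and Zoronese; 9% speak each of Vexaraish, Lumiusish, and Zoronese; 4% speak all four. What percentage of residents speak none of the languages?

9%

P(at least one) = 43 + 43 + 37 + 44 − 19 − 17 − 15 − 16 − 18 − 18 + 7 + 8 + 7 + 9 − 4 = 91%
P(none) = 100% − 91% = 9%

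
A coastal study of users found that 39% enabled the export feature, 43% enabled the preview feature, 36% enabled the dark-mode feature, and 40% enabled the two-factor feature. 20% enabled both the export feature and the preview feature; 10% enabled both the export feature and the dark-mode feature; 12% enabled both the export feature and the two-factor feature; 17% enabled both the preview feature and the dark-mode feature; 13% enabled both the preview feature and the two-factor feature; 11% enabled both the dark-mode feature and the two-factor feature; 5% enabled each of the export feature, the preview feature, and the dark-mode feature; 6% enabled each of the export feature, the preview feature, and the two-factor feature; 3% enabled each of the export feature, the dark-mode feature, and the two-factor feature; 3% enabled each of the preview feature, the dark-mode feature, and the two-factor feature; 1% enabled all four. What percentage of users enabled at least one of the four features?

91%

By inclusion-exclusion,
P(≥1) = 39 + 43 + 36 + 40 − 20 − 10 − 12 − 17 − 13 − 11 + 5 + 6 + 3 + 3 − 1 = 91%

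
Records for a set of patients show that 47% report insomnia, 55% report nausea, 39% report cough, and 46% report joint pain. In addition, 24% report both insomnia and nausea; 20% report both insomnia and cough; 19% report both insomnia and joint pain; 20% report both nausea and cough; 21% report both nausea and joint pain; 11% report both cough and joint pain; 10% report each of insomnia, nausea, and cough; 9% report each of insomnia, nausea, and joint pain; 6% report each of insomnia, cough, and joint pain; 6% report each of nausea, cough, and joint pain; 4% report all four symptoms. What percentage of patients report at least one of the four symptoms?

Apply inclusion-exclusion:
P(≥1) = 47 + 55 + 39 + 46 − 24 − 20 − 19 − 20 − 21 − 11 + 10 + 9 + 6 + 6 − 4 = 99%

99%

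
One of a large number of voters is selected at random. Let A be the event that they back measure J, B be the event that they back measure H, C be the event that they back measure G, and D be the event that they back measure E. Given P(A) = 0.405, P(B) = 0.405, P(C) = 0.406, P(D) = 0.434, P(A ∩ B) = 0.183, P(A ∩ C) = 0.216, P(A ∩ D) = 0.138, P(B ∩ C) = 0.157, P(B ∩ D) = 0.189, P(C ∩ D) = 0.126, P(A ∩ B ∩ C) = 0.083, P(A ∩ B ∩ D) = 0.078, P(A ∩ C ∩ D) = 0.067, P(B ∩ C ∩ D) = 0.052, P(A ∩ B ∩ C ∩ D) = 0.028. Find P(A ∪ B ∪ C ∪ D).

0.893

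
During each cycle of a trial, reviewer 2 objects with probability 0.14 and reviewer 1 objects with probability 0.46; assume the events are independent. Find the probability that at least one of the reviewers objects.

P(none) = (1 − 0.14) × (1 − 0.46) = 0.86 × 0.54 = 0.4644
P(at least one) = 1 − 0.4644 = 0.5356

0.5356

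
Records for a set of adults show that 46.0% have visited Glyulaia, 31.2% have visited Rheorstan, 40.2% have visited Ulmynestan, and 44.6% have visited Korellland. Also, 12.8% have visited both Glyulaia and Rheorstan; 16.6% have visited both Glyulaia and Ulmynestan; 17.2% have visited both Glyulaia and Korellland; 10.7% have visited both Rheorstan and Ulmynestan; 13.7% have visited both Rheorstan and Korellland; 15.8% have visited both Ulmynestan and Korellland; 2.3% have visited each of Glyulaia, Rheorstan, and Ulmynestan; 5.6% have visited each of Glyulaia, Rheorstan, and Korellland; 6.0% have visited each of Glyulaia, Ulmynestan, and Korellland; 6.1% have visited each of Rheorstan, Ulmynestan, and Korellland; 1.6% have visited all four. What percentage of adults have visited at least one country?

93.6%

By inclusion-exclusion,
P(union) = 46.0 + 31.2 + 40.2 + 44.6 − 12.8 − 16.6 − 17.2 − 10.7 − 13.7 − 15.8 + 2.3 + 5.6 + 6.0 + 6.1 − 1.6 = 93.6%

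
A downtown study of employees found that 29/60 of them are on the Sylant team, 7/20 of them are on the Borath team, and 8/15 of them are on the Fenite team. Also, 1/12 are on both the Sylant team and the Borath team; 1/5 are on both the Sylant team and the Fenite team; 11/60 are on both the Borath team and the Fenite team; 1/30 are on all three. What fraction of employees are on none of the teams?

1/15

P(at least one) = 29/60 + 7/20 + 8/15 − 1/12 − 1/5 − 11/60 + 1/30 = 14/15
P(none) = 1 − 14/15 = 1/15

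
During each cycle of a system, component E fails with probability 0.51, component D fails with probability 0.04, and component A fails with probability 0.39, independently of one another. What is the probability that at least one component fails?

P(none) = (1 − 0.51) × (1 − 0.04) × (1 − 0.39) = 0.49 × 0.96 × 0.61 = 0.286944
P(at least one) = 1 − 0.286944 = 0.713056

0.713056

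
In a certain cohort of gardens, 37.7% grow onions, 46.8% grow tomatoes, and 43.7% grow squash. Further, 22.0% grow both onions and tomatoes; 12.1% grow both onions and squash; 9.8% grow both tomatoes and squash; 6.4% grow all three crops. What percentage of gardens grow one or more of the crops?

90.7%

P(≥1) = 37.7 + 46.8 + 43.7 − 22.0 − 12.1 − 9.8 + 6.4 = 90.7%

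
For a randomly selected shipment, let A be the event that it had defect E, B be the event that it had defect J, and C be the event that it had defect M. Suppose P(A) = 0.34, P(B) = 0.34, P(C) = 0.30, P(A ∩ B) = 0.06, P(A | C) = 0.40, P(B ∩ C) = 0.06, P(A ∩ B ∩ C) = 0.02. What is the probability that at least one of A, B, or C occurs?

0.76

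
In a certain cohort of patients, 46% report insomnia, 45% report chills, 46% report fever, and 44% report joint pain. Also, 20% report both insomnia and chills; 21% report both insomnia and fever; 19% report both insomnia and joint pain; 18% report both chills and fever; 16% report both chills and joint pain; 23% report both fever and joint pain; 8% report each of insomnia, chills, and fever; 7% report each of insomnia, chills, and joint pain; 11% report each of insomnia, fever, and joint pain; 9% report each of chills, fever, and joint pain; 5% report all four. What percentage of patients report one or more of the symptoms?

Apply inclusion-exclusion:
P(≥1) = 46 + 45 + 46 + 44 − 20 − 21 − 19 − 18 − 16 − 23 + 8 + 7 + 11 + 9 − 5 = 94%

94%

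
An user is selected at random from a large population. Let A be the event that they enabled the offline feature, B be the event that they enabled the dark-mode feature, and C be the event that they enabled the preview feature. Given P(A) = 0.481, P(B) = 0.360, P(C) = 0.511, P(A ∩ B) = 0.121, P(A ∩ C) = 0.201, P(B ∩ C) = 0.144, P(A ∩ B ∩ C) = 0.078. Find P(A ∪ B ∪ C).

P(A ∪ B ∪ C) = 0.481 + 0.360 + 0.511 − 0.121 − 0.201 − 0.144 + 0.078 = 0.964

0.964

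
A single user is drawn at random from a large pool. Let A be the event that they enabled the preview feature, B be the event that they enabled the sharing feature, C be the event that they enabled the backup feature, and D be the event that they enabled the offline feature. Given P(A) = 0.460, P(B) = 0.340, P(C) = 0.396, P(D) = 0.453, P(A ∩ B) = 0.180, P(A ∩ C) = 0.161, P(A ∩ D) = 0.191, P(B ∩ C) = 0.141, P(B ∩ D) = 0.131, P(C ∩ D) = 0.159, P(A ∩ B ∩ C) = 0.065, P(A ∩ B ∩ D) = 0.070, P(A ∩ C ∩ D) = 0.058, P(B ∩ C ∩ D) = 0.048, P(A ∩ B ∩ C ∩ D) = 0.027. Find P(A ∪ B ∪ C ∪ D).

P(A ∪ B ∪ C ∪ D) = 0.460 + 0.340 + 0.396 + 0.453 − 0.180 − 0.161 − 0.191 − 0.141 − 0.131 − 0.159 + 0.065 + 0.070 + 0.058 + 0.048 − 0.027 = 0.900

0.900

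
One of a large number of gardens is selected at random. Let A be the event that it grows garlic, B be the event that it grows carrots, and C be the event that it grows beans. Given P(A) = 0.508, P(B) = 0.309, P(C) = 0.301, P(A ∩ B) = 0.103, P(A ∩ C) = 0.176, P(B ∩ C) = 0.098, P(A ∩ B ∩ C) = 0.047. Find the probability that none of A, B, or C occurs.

P(A ∪ B ∪ C) = 0.508 + 0.309 + 0.301 − 0.103 − 0.176 − 0.098 + 0.047 = 0.788
P(none) = 1 − 0.788 = 0.212

0.212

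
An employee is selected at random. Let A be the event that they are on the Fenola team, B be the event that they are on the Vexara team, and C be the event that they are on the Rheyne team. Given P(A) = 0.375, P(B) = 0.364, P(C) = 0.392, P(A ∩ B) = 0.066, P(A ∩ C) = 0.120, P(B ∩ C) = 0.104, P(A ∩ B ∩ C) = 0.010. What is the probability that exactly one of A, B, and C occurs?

0.581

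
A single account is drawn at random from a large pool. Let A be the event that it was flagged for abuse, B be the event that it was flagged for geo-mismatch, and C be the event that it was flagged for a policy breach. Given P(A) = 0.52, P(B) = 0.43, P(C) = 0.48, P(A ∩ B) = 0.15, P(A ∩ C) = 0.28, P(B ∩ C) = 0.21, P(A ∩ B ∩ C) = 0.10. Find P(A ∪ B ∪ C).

0.89

Inclusion–exclusion gives
P(A ∪ B ∪ C) = 0.52 + 0.43 + 0.48 − 0.15 − 0.28 − 0.21 + 0.10 = 0.89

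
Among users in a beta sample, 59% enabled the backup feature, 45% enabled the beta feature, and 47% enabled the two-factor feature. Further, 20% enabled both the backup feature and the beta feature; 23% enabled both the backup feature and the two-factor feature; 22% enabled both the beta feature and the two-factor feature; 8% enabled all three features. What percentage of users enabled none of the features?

Inclusion–exclusion gives
P(union) = 59 + 45 + 47 − 20 − 23 − 22 + 8 = 94%
P(none) = 100% − 94% = 6%

6%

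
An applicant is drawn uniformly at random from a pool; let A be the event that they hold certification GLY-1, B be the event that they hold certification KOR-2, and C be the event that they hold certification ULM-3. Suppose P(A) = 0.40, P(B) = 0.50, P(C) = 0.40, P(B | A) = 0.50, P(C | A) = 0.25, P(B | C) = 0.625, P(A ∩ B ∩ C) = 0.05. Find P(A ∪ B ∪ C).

0.80

P(A ∩ B) = P(A)·P(B|A) = 0.40 × 0.50 = 0.20
P(A ∩ C) = P(A)·P(C|A) = 0.40 × 0.25 = 0.10
P(B ∩ C) = P(C)·P(B|C) = 0.40 × 0.625 = 0.25
By inclusion-exclusion,
P(A ∪ B ∪ C) = 0.40 + 0.50 + 0.40 − 0.20 − 0.10 − 0.25 + 0.05 = 0.80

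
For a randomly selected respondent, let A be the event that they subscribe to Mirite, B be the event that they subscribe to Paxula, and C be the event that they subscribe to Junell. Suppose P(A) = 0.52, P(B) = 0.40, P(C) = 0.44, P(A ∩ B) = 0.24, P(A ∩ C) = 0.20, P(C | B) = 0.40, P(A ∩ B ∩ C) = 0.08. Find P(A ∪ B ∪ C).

0.84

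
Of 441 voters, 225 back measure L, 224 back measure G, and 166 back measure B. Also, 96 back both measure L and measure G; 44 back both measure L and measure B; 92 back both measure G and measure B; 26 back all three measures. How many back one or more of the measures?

409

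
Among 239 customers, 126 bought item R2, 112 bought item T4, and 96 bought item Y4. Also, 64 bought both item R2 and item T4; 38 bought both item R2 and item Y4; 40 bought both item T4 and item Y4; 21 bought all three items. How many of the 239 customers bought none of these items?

26

By inclusion-exclusion,
N(≥1) = 126 + 112 + 96 − 64 − 38 − 40 + 21 = 213
None: 239 − 213 = 26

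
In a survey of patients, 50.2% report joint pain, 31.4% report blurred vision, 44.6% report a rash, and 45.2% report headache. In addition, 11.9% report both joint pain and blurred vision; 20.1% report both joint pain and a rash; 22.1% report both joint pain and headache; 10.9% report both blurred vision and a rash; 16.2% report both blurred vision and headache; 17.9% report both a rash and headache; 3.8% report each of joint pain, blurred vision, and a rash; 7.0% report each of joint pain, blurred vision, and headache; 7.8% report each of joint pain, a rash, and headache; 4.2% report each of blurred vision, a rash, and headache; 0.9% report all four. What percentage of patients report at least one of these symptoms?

By inclusion-exclusion,
P(≥1) = 50.2 + 31.4 + 44.6 + 45.2 − 11.9 − 20.1 − 22.1 − 10.9 − 16.2 − 17.9 + 3.8 + 7.0 + 7.8 + 4.2 − 0.9 = 94.2%

94.2%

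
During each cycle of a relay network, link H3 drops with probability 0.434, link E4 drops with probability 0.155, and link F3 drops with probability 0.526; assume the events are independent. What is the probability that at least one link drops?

P(none) = (1 − 0.434) × (1 − 0.155) × (1 − 0.526) = 0.566 × 0.845 × 0.474 = 0.22669998
P(at least one) = 1 − 0.22669998 = 0.77330002

0.77330002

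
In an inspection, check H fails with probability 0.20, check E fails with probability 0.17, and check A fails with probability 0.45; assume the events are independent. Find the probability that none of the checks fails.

P(none) = (1 − 0.20) × (1 − 0.17) × (1 − 0.45) = 0.80 × 0.83 × 0.55 = 0.3652

0.3652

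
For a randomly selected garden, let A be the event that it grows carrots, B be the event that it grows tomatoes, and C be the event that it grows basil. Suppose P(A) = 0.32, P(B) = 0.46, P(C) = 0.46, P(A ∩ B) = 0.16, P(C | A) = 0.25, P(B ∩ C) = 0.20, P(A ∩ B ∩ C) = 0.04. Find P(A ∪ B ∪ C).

P(A ∩ C) = P(A)·P(C|A) = 0.32 × 0.25 = 0.08
P(A ∪ B ∪ C) = 0.32 + 0.46 + 0.46 − 0.16 − 0.08 − 0.20 + 0.04 = 0.84

0.84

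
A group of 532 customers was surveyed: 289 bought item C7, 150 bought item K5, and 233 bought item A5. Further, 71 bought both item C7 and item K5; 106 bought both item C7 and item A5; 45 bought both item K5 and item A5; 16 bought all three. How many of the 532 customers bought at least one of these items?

|at least one| = 289 + 150 + 233 − 71 − 106 − 45 + 16 = 466

466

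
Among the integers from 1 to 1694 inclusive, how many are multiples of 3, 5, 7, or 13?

979

Inclusion–exclusion gives
⌊1694/3⌋ + ⌊1694/5⌋ + ⌊1694/7⌋ + ⌊1694/13⌋ − ⌊1694/15⌋ − ⌊1694/21⌋ − ⌊1694/39⌋ − ⌊1694/35⌋ − ⌊1694/65⌋ − ⌊1694/91⌋ + ⌊1694/105⌋ + ⌊1694/195⌋ + ⌊1694/273⌋ + ⌊1694/455⌋ − ⌊1694/1365⌋ = 564 + 338 + 242 + 130 − 112 − 80 − 43 − 48 − 26 − 18 + 16 + 8 + 6 + 3 − 1 = 979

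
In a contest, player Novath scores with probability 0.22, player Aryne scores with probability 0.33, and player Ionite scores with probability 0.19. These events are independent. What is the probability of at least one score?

0.576694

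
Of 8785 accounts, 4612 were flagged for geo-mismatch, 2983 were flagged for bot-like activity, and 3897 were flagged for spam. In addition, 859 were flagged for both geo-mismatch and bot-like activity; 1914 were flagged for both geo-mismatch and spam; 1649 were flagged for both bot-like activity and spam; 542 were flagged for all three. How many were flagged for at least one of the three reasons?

Using inclusion–exclusion:
|at least one| = 4612 + 2983 + 3897 − 859 − 1914 − 1649 + 542 = 7612

7612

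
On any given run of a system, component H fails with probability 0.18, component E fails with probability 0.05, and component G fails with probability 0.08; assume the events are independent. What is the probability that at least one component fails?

0.28332

P(none) = (1 − 0.18) × (1 − 0.05) × (1 − 0.08) = 0.82 × 0.95 × 0.92 = 0.71668
P(at least one) = 1 − 0.71668 = 0.28332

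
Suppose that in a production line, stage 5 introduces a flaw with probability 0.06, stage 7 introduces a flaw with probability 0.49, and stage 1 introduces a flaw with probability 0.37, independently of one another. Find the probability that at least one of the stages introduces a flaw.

P(none) = (1 − 0.06) × (1 − 0.49) × (1 − 0.37) = 0.94 × 0.51 × 0.63 = 0.302022
P(at least one) = 1 − 0.302022 = 0.697978

0.697978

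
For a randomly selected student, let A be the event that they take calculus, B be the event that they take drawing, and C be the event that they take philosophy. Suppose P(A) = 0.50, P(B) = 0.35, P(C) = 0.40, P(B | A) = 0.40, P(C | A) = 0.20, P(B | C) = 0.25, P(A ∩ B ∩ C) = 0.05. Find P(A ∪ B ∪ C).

0.90

P(A ∩ B) = P(A)·P(B|A) = 0.50 × 0.40 = 0.20
P(A ∩ C) = P(A)·P(C|A) = 0.50 × 0.20 = 0.10
P(B ∩ C) = P(C)·P(B|C) = 0.40 × 0.25 = 0.10
P(A ∪ B ∪ C) = 0.50 + 0.35 + 0.40 − 0.20 − 0.10 − 0.10 + 0.05 = 0.90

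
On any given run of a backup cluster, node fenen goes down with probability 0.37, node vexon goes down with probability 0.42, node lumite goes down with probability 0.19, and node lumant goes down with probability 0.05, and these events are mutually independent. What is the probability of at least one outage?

P(none) = (1 − 0.37) × (1 − 0.42) × (1 − 0.19) × (1 − 0.05) = 0.63 × 0.58 × 0.81 × 0.95 = 0.2811753
P(at least one) = 1 − 0.2811753 = 0.7188247

0.7188247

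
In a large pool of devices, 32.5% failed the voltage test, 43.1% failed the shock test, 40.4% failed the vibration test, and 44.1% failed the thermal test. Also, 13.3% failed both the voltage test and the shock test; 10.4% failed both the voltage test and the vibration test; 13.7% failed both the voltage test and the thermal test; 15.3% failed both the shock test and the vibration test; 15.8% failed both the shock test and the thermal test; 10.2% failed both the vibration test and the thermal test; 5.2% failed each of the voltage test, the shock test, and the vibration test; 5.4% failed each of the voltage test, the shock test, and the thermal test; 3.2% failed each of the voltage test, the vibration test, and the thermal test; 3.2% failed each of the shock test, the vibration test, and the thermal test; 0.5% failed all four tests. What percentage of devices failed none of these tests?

P(≥1) = 32.5 + 43.1 + 40.4 + 44.1 − 13.3 − 10.4 − 13.7 − 15.3 − 15.8 − 10.2 + 5.2 + 5.4 + 3.2 + 3.2 − 0.5 = 97.9%
P(none) = 100% − 97.9% = 2.1%

2.1%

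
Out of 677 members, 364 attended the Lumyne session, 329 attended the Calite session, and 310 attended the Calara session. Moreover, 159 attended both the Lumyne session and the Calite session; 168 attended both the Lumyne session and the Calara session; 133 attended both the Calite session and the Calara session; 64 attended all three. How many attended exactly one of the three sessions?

By inclusion–exclusion (exactly-one form):
|exactly one| = 364 + 329 + 310 − 2·159 − 2·168 − 2·133 + 3·64 = 275

275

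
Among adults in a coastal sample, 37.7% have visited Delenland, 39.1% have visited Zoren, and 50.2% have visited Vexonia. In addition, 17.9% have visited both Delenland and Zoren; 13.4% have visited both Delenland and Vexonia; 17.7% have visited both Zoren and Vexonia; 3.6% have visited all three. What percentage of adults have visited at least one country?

P(union) = 37.7 + 39.1 + 50.2 − 17.9 − 13.4 − 17.7 + 3.6 = 81.6%

81.6%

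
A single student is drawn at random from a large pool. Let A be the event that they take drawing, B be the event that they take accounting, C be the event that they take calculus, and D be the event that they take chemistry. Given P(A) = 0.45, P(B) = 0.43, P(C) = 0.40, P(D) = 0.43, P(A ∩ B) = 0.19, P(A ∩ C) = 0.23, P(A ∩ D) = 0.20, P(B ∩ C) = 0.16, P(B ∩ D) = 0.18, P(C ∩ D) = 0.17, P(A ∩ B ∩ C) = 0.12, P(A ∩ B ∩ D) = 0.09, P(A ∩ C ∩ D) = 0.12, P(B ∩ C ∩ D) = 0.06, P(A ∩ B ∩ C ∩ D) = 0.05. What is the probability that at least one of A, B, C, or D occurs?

0.92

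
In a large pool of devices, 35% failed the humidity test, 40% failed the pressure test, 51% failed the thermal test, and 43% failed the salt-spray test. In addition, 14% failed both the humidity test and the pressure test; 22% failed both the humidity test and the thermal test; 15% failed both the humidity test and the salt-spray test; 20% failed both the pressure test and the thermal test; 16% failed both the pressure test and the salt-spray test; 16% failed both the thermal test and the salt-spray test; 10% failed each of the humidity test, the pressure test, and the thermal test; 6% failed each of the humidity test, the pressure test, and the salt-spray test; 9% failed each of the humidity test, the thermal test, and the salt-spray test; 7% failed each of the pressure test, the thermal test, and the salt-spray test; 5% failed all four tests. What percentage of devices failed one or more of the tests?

93%

Using inclusion–exclusion:
P(≥1) = 35 + 40 + 51 + 43 − 14 − 22 − 15 − 20 − 16 − 16 + 10 + 6 + 9 + 7 − 5 = 93%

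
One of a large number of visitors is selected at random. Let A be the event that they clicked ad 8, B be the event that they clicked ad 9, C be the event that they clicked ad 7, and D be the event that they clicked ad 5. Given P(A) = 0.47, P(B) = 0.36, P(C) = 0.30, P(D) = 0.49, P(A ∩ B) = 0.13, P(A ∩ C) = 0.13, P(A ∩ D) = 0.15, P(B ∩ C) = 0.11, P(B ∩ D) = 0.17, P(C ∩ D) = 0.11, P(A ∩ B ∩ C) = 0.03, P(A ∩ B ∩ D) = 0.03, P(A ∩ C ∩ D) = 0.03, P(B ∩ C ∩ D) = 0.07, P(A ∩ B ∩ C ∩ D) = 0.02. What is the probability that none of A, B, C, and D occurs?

0.04

Apply inclusion-exclusion:
P(A ∪ B ∪ C ∪ D) = 0.47 + 0.36 + 0.30 + 0.49 − 0.13 − 0.13 − 0.15 − 0.11 − 0.17 − 0.11 + 0.03 + 0.03 + 0.03 + 0.07 − 0.02 = 0.96
P(none) = 1 − 0.96 = 0.04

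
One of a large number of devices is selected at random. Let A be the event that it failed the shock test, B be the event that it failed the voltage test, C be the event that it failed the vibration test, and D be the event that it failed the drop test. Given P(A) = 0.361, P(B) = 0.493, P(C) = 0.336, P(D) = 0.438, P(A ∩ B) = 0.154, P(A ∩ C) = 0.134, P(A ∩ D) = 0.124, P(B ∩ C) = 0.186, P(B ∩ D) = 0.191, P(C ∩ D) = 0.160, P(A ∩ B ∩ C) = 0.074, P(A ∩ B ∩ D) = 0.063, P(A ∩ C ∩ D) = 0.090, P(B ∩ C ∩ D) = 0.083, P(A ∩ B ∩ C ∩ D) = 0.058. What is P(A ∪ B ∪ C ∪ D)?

0.931

Using inclusion–exclusion:
P(A ∪ B ∪ C ∪ D) = 0.361 + 0.493 + 0.336 + 0.438 − 0.154 − 0.134 − 0.124 − 0.186 − 0.191 − 0.160 + 0.074 + 0.063 + 0.090 + 0.083 − 0.058 = 0.931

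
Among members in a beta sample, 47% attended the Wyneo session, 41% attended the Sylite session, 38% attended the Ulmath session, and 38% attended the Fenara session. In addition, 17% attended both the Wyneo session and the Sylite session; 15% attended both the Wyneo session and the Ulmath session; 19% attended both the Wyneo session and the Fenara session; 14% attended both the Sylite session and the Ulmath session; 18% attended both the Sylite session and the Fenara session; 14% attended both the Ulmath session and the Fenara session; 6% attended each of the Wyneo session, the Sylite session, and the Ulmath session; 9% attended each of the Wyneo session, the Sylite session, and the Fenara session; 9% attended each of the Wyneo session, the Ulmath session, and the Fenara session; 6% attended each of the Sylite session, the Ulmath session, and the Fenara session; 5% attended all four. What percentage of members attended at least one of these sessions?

92%

P(at least one) = 47 + 41 + 38 + 38 − 17 − 15 − 19 − 14 − 18 − 14 + 6 + 9 + 9 + 6 − 5 = 92%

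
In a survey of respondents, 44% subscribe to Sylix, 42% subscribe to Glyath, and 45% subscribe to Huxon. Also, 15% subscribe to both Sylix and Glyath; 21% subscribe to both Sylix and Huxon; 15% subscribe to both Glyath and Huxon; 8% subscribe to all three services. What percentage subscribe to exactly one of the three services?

53%

P(exactly one) = 44 + 42 + 45 − 2·15 − 2·21 − 2·15 + 3·8 = 53%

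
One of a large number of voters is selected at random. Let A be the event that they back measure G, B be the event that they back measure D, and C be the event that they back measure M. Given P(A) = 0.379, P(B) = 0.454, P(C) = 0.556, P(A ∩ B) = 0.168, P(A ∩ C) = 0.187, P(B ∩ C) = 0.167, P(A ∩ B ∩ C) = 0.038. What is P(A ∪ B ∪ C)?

By inclusion–exclusion:
P(A ∪ B ∪ C) = 0.379 + 0.454 + 0.556 − 0.168 − 0.187 − 0.167 + 0.038 = 0.905

0.905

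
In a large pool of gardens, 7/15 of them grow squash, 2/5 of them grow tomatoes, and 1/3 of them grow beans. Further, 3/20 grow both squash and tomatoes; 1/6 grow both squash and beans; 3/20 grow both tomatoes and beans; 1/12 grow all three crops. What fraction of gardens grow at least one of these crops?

49/60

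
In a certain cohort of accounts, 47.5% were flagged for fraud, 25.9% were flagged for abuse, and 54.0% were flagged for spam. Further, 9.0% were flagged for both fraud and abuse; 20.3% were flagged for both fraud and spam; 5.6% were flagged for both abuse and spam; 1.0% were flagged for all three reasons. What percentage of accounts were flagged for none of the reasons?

6.5%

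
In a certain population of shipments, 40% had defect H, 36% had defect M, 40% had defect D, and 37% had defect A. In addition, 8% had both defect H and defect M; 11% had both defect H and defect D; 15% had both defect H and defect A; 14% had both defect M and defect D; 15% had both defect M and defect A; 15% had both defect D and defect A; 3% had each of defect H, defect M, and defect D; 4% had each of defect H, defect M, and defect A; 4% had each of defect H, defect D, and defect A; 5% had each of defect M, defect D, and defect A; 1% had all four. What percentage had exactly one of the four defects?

P(exactly one) = 40 + 36 + 40 + 37 − 2·8 − 2·11 − 2·15 − 2·14 − 2·15 − 2·15 + 3·3 + 3·4 + 3·4 + 3·5 − 4·1 = 41%

41%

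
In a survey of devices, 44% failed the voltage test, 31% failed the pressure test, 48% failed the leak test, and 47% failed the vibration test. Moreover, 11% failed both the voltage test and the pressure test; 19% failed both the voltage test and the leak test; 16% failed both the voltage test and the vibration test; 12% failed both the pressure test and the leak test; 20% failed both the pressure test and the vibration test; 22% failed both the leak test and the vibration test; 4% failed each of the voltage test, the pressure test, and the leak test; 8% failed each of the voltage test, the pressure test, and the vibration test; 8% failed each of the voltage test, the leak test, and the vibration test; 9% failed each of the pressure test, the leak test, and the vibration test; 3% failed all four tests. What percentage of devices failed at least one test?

Using inclusion–exclusion:
P(at least one) = 44 + 31 + 48 + 47 − 11 − 19 − 16 − 12 − 20 − 22 + 4 + 8 + 8 + 9 − 3 = 96%

96%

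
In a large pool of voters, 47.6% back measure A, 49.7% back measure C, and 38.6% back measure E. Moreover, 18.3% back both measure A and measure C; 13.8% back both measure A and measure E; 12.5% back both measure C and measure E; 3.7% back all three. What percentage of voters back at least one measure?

Apply inclusion-exclusion:
P(union) = 47.6 + 49.7 + 38.6 − 18.3 − 13.8 − 12.5 + 3.7 = 95.0%

95.0%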